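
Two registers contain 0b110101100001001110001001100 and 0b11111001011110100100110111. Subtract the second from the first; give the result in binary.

0b10110010101011001100010101

Subtract column by column in base 2:
  0-1 → 1 (borrow)
  0-1-1 → 0 (borrow)
  1-1-1 → 1 (borrow)
  1-0-1 → 0
  0-1 → 1 (borrow)
  0-1-1 → 0 (borrow)
  1-0-1 → 0
  0-0 → 0
  0-1 → 1 (borrow)
  0-0-1 → 1 (borrow)
  1-0-1 → 0
  1-1 → 0
  1-0 → 1
  0-1 → 1 (borrow)
  0-1-1 → 0 (borrow)
  1-1-1 → 1 (borrow)
  0-1-1 → 0 (borrow)
  0-0-1 → 1 (borrow)
  0-1-1 → 0 (borrow)
  0-0-1 → 1 (borrow)
  1-0-1 → 0
  1-1 → 0
  0-1 → 1 (borrow)
  1-1-1 → 1 (borrow)
  0-1-1 → 0 (borrow)
  1-1-1 → 1 (borrow)
  1-0-1 → 0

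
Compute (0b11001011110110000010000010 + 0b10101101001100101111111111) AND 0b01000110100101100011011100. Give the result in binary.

0b1000000000000100010000000

Add column by column in base 2, right to left:
  0+1 = 1
  1+1 = 0 carry 1
  0+1+1 = 0 carry 1
  0+1+1 = 0 carry 1
  0+1+1 = 0 carry 1
  0+1+1 = 0 carry 1
  0+1+1 = 0 carry 1
  1+1+1 = 1 carry 1
  0+1+1 = 0 carry 1
  0+1+1 = 0 carry 1
  0+0+1 = 1
  0+1 = 1
  0+0 = 0
  1+0 = 1
  1+1 = 0 carry 1
  0+1+1 = 0 carry 1
  1+0+1 = 0 carry 1
  1+0+1 = 0 carry 1
  1+1+1 = 1 carry 1
  1+0+1 = 0 carry 1
  0+1+1 = 0 carry 1
  1+1+1 = 1 carry 1
  0+0+1 = 1
  0+1 = 1
  1+0 = 1
  1+1 = 0 carry 1
  final carry 1
Sum = 0b101111001000010110010000001; now AND with 0b01000110100101100011011100:
  101111001000010110010000001
& 001000110100101100011011100
= 001000000000000100010000000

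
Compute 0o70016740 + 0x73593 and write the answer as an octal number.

0o71651563

0x73593 = 0o1632623 in octal.
Add column by column in base 8, right to left:
  0+3 = 3
  4+2 = 6
  7+6 = 5 carry 1
  6+2+1 = 1 carry 1
  1+3+1 = 5
  0+6 = 6
  0+1 = 1
  7+0 = 7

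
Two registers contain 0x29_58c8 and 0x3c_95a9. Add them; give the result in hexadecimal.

Add column by column in base 16, right to left:
  8+9 = 1 carry 1
  c+a+1 = 7 carry 1
  8+5+1 = e
  5+9 = e
  9+c = 5 carry 1
  2+3+1 = 6

0x65ee71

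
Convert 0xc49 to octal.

0o6111

Expand each hex digit to 4 bits: c=1100 4=0100 9=1001.
Group the bits in threes: 110 001 001 001 → 6111.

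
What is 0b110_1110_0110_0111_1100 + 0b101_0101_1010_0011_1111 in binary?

0b11000100000010111011

Add column by column in base 2, right to left:
  0+1 = 1
  0+1 = 1
  1+1 = 0 carry 1
  1+1+1 = 1 carry 1
  1+1+1 = 1 carry 1
  1+1+1 = 1 carry 1
  1+0+1 = 0 carry 1
  0+0+1 = 1
  0+0 = 0
  1+1 = 0 carry 1
  1+0+1 = 0 carry 1
  0+1+1 = 0 carry 1
  0+1+1 = 0 carry 1
  1+0+1 = 0 carry 1
  1+1+1 = 1 carry 1
  1+0+1 = 0 carry 1
  0+1+1 = 0 carry 1
  1+0+1 = 0 carry 1
  1+1+1 = 1 carry 1
  final carry 1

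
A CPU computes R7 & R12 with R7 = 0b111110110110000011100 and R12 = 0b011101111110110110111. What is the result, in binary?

0b011100110110000010100

AND bit by bit (1 only where both bits are 1):
  111110110110000011100
& 011101111110110110111
= 011100110110000010100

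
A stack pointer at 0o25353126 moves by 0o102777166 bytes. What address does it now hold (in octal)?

Add column by column in base 8, right to left:
  6+6 = 4 carry 1
  2+6+1 = 1 carry 1
  1+1+1 = 3
  3+7 = 2 carry 1
  5+7+1 = 5 carry 1
  3+7+1 = 3 carry 1
  5+2+1 = 0 carry 1
  2+0+1 = 3
  0+1 = 1

0o130352314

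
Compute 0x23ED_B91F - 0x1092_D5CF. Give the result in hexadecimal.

0x135AE350

Subtract column by column in base 16:
  F-F → 0
  1-C → 5 (borrow)
  9-5-1 → 3
  B-D → E (borrow)
  D-2-1 → A
  E-9 → 5
  3-0 → 3
  2-1 → 1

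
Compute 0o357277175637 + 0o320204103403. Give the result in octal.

0o677503301242

Add column by column in base 8, right to left:
  7+3 = 2 carry 1
  3+0+1 = 4
  6+4 = 2 carry 1
  5+3+1 = 1 carry 1
  7+0+1 = 0 carry 1
  1+1+1 = 3
  7+4 = 3 carry 1
  7+0+1 = 0 carry 1
  2+2+1 = 5
  7+0 = 7
  5+2 = 7
  3+3 = 6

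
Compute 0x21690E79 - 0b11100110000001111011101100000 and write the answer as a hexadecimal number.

0b11100110000001111011101100000 = 0x1CC0F760 in hexadecimal.
Subtract column by column in base 16:
  9-0 → 9
  7-6 → 1
  E-7 → 7
  0-F → 1 (borrow)
  9-0-1 → 8
  6-C → A (borrow)
  1-C-1 → 4 (borrow)
  2-1-1 → 0

0x4A81719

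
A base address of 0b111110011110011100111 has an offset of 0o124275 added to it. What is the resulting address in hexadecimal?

0x1fe5a4

0b111110011110011100111 = 0x1f3ce7 in hexadecimal.
0o124275 = 0xa8bd in hexadecimal.
Add column by column in base 16, right to left:
  7+d = 4 carry 1
  e+b+1 = a carry 1
  c+8+1 = 5 carry 1
  3+a+1 = e
  f+0 = f
  1+0 = 1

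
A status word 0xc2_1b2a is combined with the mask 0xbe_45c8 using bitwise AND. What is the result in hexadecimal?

AND each hex digit independently (no carries):
  c&b=8, 2&e=2, 1&4=0, b&5=1, 2&c=0, a&8=8

0x820108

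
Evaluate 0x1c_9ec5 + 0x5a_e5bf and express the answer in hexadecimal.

Add column by column in base 16, right to left:
  5+f = 4 carry 1
  c+b+1 = 8 carry 1
  e+5+1 = 4 carry 1
  9+e+1 = 8 carry 1
  c+a+1 = 7 carry 1
  1+5+1 = 7

0x778484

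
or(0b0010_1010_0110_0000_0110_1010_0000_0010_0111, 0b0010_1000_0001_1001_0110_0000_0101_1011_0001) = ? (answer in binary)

OR bit by bit (1 where either bit is 1):
  001010100110000001101010000000100111
| 001010000001100101100000010110110001
= 001010100111100101101010010110110111

0b001010100111100101101010010110110111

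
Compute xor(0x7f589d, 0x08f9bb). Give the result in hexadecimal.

0x77a126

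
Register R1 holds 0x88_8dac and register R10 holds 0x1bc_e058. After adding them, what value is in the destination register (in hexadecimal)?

0x2456e04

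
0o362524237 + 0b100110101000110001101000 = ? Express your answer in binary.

0b100011001010011010100000111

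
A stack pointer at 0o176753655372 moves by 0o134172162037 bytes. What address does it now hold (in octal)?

Add column by column in base 8, right to left:
  2+7 = 1 carry 1
  7+3+1 = 3 carry 1
  3+0+1 = 4
  5+2 = 7
  5+6 = 3 carry 1
  6+1+1 = 0 carry 1
  3+2+1 = 6
  5+7 = 4 carry 1
  7+1+1 = 1 carry 1
  6+4+1 = 3 carry 1
  7+3+1 = 3 carry 1
  1+1+1 = 3

0o333146037431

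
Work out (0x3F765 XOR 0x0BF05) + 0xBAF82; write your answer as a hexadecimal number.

First 0x3F765 XOR 0x0BF05 = 0x34860.
Add column by column in base 16, right to left:
  0+2 = 2
  6+8 = E
  8+F = 7 carry 1
  4+A+1 = F
  3+B = E

0xEF7E2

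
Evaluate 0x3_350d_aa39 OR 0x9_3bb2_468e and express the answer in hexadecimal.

0xb3fbfeebf

OR each hex digit independently (no carries):
  3|9=b, 3|3=3, 5|b=f, 0|b=b, d|2=f, a|4=e, a|6=e, 3|8=b, 9|e=f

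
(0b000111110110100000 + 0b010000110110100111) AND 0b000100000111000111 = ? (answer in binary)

0b101000111

Add column by column in base 2, right to left:
  0+1 = 1
  0+1 = 1
  0+1 = 1
  0+0 = 0
  0+0 = 0
  1+1 = 0 carry 1
  0+0+1 = 1
  1+1 = 0 carry 1
  1+1+1 = 1 carry 1
  0+0+1 = 1
  1+1 = 0 carry 1
  1+1+1 = 1 carry 1
  1+0+1 = 0 carry 1
  1+0+1 = 0 carry 1
  1+0+1 = 0 carry 1
  0+0+1 = 1
  0+1 = 1
Sum = 0b11000101101000111; now AND with 0b000100000111000111:
  011000101101000111
& 000100000111000111
= 000000000101000111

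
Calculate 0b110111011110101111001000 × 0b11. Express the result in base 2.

Multiply each base-2 digit by 3, carrying:
  0×3 = 0 → write 0
  0×3 = 0 → write 0
  0×3 = 0 → write 0
  1×3 = 3 → write 1 carry 1
  0×3+1 = 1 → write 1
  0×3 = 0 → write 0
  1×3 = 3 → write 1 carry 1
  1×3+1 = 4 → write 0 carry 2
  1×3+2 = 5 → write 1 carry 2
  1×3+2 = 5 → write 1 carry 2
  0×3+2 = 2 → write 0 carry 1
  1×3+1 = 4 → write 0 carry 2
  0×3+2 = 2 → write 0 carry 1
  1×3+1 = 4 → write 0 carry 2
  1×3+2 = 5 → write 1 carry 2
  1×3+2 = 5 → write 1 carry 2
  1×3+2 = 5 → write 1 carry 2
  0×3+2 = 2 → write 0 carry 1
  1×3+1 = 4 → write 0 carry 2
  1×3+2 = 5 → write 1 carry 2
  1×3+2 = 5 → write 1 carry 2
  0×3+2 = 2 → write 0 carry 1
  1×3+1 = 4 → write 0 carry 2
  1×3+2 = 5 → write 1 carry 2
  remaining carry: 10

0b10100110011100001101011000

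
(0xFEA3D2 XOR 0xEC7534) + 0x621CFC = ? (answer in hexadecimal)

First 0xFEA3D2 XOR 0xEC7534 = 0x12D6E6.
Add column by column in base 16, right to left:
  6+C = 2 carry 1
  E+F+1 = E carry 1
  6+C+1 = 3 carry 1
  D+1+1 = F
  2+2 = 4
  1+6 = 7

0x74F3E2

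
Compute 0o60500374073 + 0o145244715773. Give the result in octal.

Add column by column in base 8, right to left:
  3+3 = 6
  7+7 = 6 carry 1
  0+7+1 = 0 carry 1
  4+5+1 = 2 carry 1
  7+1+1 = 1 carry 1
  3+7+1 = 3 carry 1
  0+4+1 = 5
  0+4 = 4
  5+2 = 7
  0+5 = 5
  6+4 = 2 carry 1
  0+1+1 = 2

0o225745312066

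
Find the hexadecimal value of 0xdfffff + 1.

The trailing 5 digits are F (max in base 16), so adding 1 cascades: they roll to 0 and the next digit up increments.

0xe00000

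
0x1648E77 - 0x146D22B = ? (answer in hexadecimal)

Subtract column by column in base 16:
  7-B → C (borrow)
  7-2-1 → 4
  E-2 → C
  8-D → B (borrow)
  4-6-1 → D (borrow)
  6-4-1 → 1
  1-1 → 0

0x1DBC4C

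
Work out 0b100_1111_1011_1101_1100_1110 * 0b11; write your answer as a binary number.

0b111011110011100101101010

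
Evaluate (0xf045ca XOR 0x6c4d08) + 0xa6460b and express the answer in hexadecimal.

0x1424ecd

First 0xf045ca XOR 0x6c4d08 = 0x9c08c2.
Add column by column in base 16, right to left:
  2+b = d
  c+0 = c
  8+6 = e
  0+4 = 4
  c+6 = 2 carry 1
  9+a+1 = 4 carry 1
  final carry 1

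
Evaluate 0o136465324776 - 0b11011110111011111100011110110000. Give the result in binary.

0b1000010101111001011110001001001110

0o136465324776 = 0b1011110100110101011010100111111110 in binary.
Subtract column by column in base 2:
  0-0 → 0
  1-0 → 1
  1-0 → 1
  1-0 → 1
  1-1 → 0
  1-1 → 0
  1-0 → 1
  1-1 → 0
  1-1 → 0
  0-1 → 1 (borrow)
  0-1-1 → 0 (borrow)
  1-0-1 → 0
  0-0 → 0
  1-0 → 1
  0-1 → 1 (borrow)
  1-1-1 → 1 (borrow)
  1-1-1 → 1 (borrow)
  0-1-1 → 0 (borrow)
  1-1-1 → 1 (borrow)
  0-1-1 → 0 (borrow)
  1-0-1 → 0
  0-1 → 1 (borrow)
  1-1-1 → 1 (borrow)
  1-1-1 → 1 (borrow)
  0-0-1 → 1 (borrow)
  0-1-1 → 0 (borrow)
  1-1-1 → 1 (borrow)
  0-1-1 → 0 (borrow)
  1-1-1 → 1 (borrow)
  1-0-1 → 0
  1-1 → 0
  1-1 → 0
  0-0 → 0
  1-0 → 1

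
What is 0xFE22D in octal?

0o3761055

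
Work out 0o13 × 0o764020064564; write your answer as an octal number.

0o12574261103774

Multiply each base-8 digit by 11, carrying:
  4×11 = 44 → write 4 carry 5
  6×11+5 = 71 → write 7 carry 8
  5×11+8 = 63 → write 7 carry 7
  4×11+7 = 51 → write 3 carry 6
  6×11+6 = 72 → write 0 carry 9
  0×11+9 = 9 → write 1 carry 1
  0×11+1 = 1 → write 1
  2×11 = 22 → write 6 carry 2
  0×11+2 = 2 → write 2
  4×11 = 44 → write 4 carry 5
  6×11+5 = 71 → write 7 carry 8
  7×11+8 = 85 → write 5 carry 10
  remaining carry: 12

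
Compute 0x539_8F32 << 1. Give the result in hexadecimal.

1 bits is not a whole number of base-16 digits; in binary: 101001110011000111100110010 << 1 = 1010011100110001111001100100.

0xA731E64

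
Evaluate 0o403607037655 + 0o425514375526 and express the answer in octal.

0o1031323435403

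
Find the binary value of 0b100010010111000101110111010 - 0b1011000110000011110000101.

0b10111010001000010000110101

Subtract column by column in base 2:
  0-1 → 1 (borrow)
  1-0-1 → 0
  0-1 → 1 (borrow)
  1-0-1 → 0
  1-0 → 1
  1-0 → 1
  0-0 → 0
  1-1 → 0
  1-1 → 0
  1-1 → 0
  0-1 → 1 (borrow)
  1-0-1 → 0
  0-0 → 0
  0-0 → 0
  0-0 → 0
  1-0 → 1
  1-1 → 0
  1-1 → 0
  0-0 → 0
  1-0 → 1
  0-0 → 0
  0-1 → 1 (borrow)
  1-1-1 → 1 (borrow)
  0-0-1 → 1 (borrow)
  0-1-1 → 0 (borrow)
  0-0-1 → 1 (borrow)
  1-0-1 → 0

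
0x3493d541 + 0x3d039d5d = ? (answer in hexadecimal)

0x7197729e

Add column by column in base 16, right to left:
  1+d = e
  4+5 = 9
  5+d = 2 carry 1
  d+9+1 = 7 carry 1
  3+3+1 = 7
  9+0 = 9
  4+d = 1 carry 1
  3+3+1 = 7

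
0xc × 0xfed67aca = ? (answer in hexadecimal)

Multiply each base-16 digit by 12, carrying:
  a×12 = 120 → write 8 carry 7
  c×12+7 = 151 → write 7 carry 9
  a×12+9 = 129 → write 1 carry 8
  7×12+8 = 92 → write c carry 5
  6×12+5 = 77 → write d carry 4
  d×12+4 = 160 → write 0 carry 10
  e×12+10 = 178 → write 2 carry 11
  f×12+11 = 191 → write f carry 11
  remaining carry: b

0xbf20dc178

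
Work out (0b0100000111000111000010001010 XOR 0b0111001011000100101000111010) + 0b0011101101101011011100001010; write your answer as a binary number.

First 0b0100000111000111000010001010 XOR 0b0111001011000100101000111010 = 0b0011001100000011101010110000.
Add column by column in base 2, right to left:
  0+0 = 0
  0+1 = 1
  0+0 = 0
  0+1 = 1
  1+0 = 1
  1+0 = 1
  0+0 = 0
  1+0 = 1
  0+1 = 1
  1+1 = 0 carry 1
  0+1+1 = 0 carry 1
  1+0+1 = 0 carry 1
  1+1+1 = 1 carry 1
  1+1+1 = 1 carry 1
  0+0+1 = 1
  0+1 = 1
  0+0 = 0
  0+1 = 1
  0+1 = 1
  0+0 = 0
  1+1 = 0 carry 1
  1+1+1 = 1 carry 1
  0+0+1 = 1
  0+1 = 1
  1+1 = 0 carry 1
  1+1+1 = 1 carry 1
  final carry 1

0b110111001101111000110111010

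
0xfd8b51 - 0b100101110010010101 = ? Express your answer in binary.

0xfd8b51 = 0b111111011000101101010001 in binary.
Subtract column by column in base 2:
  1-1 → 0
  0-0 → 0
  0-1 → 1 (borrow)
  0-0-1 → 1 (borrow)
  1-1-1 → 1 (borrow)
  0-0-1 → 1 (borrow)
  1-0-1 → 0
  0-1 → 1 (borrow)
  1-0-1 → 0
  1-0 → 1
  0-1 → 1 (borrow)
  1-1-1 → 1 (borrow)
  0-1-1 → 0 (borrow)
  0-0-1 → 1 (borrow)
  0-1-1 → 0 (borrow)
  1-0-1 → 0
  1-0 → 1
  0-1 → 1 (borrow)
  1-0-1 → 0
  1-0 → 1
  1-0 → 1
  1-0 → 1
  1-0 → 1
  1-0 → 1

0b111110110010111010111100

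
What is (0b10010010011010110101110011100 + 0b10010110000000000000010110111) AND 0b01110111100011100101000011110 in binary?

Add column by column in base 2, right to left:
  0+1 = 1
  0+1 = 1
  1+1 = 0 carry 1
  1+0+1 = 0 carry 1
  1+1+1 = 1 carry 1
  0+1+1 = 0 carry 1
  0+0+1 = 1
  1+1 = 0 carry 1
  1+0+1 = 0 carry 1
  1+0+1 = 0 carry 1
  0+0+1 = 1
  1+0 = 1
  0+0 = 0
  1+0 = 1
  1+0 = 1
  0+0 = 0
  1+0 = 1
  0+0 = 0
  1+0 = 1
  1+0 = 1
  0+0 = 0
  0+0 = 0
  1+1 = 0 carry 1
  0+1+1 = 0 carry 1
  0+0+1 = 1
  1+1 = 0 carry 1
  0+0+1 = 1
  0+0 = 0
  1+1 = 0 carry 1
  final carry 1
Sum = 0b100101000011010110110001010011; now AND with 0b01110111100011100101000011110:
  100101000011010110110001010011
& 001110111100011100101000011110
= 000100000000010100100000010010

0b100000000010100100000010010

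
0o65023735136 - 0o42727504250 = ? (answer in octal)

0o22074230666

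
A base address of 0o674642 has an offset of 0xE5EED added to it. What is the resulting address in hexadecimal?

0x11D88F

0o674642 = 0x379A2 in hexadecimal.
Add column by column in base 16, right to left:
  2+D = F
  A+E = 8 carry 1
  9+E+1 = 8 carry 1
  7+5+1 = D
  3+E = 1 carry 1
  final carry 1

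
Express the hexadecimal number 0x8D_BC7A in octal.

Expand each hex digit to 4 bits: 8=1000 D=1101 B=1011 C=1100 7=0111 A=1010.
Group the bits in threes: 100 011 011 011 110 001 111 010 → 43336172.

0o43336172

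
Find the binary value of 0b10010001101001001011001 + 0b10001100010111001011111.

Add column by column in base 2, right to left:
  1+1 = 0 carry 1
  0+1+1 = 0 carry 1
  0+1+1 = 0 carry 1
  1+1+1 = 1 carry 1
  1+1+1 = 1 carry 1
  0+0+1 = 1
  1+1 = 0 carry 1
  0+0+1 = 1
  0+0 = 0
  1+1 = 0 carry 1
  0+1+1 = 0 carry 1
  0+1+1 = 0 carry 1
  1+0+1 = 0 carry 1
  0+1+1 = 0 carry 1
  1+0+1 = 0 carry 1
  1+0+1 = 0 carry 1
  0+0+1 = 1
  0+1 = 1
  0+1 = 1
  1+0 = 1
  0+0 = 0
  0+0 = 0
  1+1 = 0 carry 1
  final carry 1

0b100011110000000010111000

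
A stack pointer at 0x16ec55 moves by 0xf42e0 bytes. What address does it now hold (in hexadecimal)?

0x262f35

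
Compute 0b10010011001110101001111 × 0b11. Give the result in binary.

0b110111001101011111101101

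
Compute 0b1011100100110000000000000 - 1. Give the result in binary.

0b1011100100101111111111111

The trailing 13 digits are 0, so subtracting 1 borrows through: they become 1 and the next digit up decrements.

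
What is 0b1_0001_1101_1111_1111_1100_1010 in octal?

Group the bits in threes: 001 000 111 011 111 111 111 001 010 → 107377712.

0o107377712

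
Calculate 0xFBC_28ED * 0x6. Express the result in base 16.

0x5E68F58E

Multiply each base-16 digit by 6, carrying:
  D×6 = 78 → write E carry 4
  E×6+4 = 88 → write 8 carry 5
  8×6+5 = 53 → write 5 carry 3
  2×6+3 = 15 → write F
  C×6 = 72 → write 8 carry 4
  B×6+4 = 70 → write 6 carry 4
  F×6+4 = 94 → write E carry 5
  remaining carry: 5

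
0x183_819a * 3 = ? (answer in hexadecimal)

0x48a84ce

Multiply each base-16 digit by 3, carrying:
  a×3 = 30 → write e carry 1
  9×3+1 = 28 → write c carry 1
  1×3+1 = 4 → write 4
  8×3 = 24 → write 8 carry 1
  3×3+1 = 10 → write a
  8×3 = 24 → write 8 carry 1
  1×3+1 = 4 → write 4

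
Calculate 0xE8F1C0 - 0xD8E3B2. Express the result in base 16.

0x100E0E

Subtract column by column in base 16:
  0-2 → E (borrow)
  C-B-1 → 0
  1-3 → E (borrow)
  F-E-1 → 0
  8-8 → 0
  E-D → 1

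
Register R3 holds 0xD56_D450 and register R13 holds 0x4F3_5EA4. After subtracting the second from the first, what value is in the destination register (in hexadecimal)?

Subtract column by column in base 16:
  0-4 → C (borrow)
  5-A-1 → A (borrow)
  4-E-1 → 5 (borrow)
  D-5-1 → 7
  6-3 → 3
  5-F → 6 (borrow)
  D-4-1 → 8

0x86375AC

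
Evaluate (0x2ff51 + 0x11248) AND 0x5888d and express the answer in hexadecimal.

0x40089

Add column by column in base 16, right to left:
  1+8 = 9
  5+4 = 9
  f+2 = 1 carry 1
  f+1+1 = 1 carry 1
  2+1+1 = 4
Sum = 0x41199; now AND with 0x5888d:
  4&5=4, 1&8=0, 1&8=0, 9&8=8, 9&d=9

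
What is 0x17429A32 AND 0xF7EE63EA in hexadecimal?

0x17420222

AND each hex digit independently (no carries):
  1&F=1, 7&7=7, 4&E=4, 2&E=2, 9&6=0, A&3=2, 3&E=2, 2&A=2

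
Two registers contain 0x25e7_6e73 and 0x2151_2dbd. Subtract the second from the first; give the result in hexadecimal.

0x49640b6

Subtract column by column in base 16:
  3-d → 6 (borrow)
  7-b-1 → b (borrow)
  e-d-1 → 0
  6-2 → 4
  7-1 → 6
  e-5 → 9
  5-1 → 4
  2-2 → 0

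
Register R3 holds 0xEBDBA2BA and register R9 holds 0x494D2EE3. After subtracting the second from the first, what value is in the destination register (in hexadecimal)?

0xA28E73D7

Subtract column by column in base 16:
  A-3 → 7
  B-E → D (borrow)
  2-E-1 → 3 (borrow)
  A-2-1 → 7
  B-D → E (borrow)
  D-4-1 → 8
  B-9 → 2
  E-4 → A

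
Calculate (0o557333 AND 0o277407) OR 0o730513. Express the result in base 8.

0o777513

0o557333 AND 0o277407 = 0o057003.
Then OR with 0o730513.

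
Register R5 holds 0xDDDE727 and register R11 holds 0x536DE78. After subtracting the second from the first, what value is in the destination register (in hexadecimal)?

0x8A708AF

Subtract column by column in base 16:
  7-8 → F (borrow)
  2-7-1 → A (borrow)
  7-E-1 → 8 (borrow)
  E-D-1 → 0
  D-6 → 7
  D-3 → A
  D-5 → 8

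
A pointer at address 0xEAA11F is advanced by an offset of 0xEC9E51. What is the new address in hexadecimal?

Add column by column in base 16, right to left:
  F+1 = 0 carry 1
  1+5+1 = 7
  1+E = F
  A+9 = 3 carry 1
  A+C+1 = 7 carry 1
  E+E+1 = D carry 1
  final carry 1

0x1D73F70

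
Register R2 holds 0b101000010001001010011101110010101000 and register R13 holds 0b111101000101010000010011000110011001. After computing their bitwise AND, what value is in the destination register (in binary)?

0b101000000001000000010001000010001000

AND bit by bit (1 only where both bits are 1):
  101000010001001010011101110010101000
& 111101000101010000010011000110011001
= 101000000001000000010001000010001000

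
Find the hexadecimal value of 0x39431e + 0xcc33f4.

Add column by column in base 16, right to left:
  e+4 = 2 carry 1
  1+f+1 = 1 carry 1
  3+3+1 = 7
  4+3 = 7
  9+c = 5 carry 1
  3+c+1 = 0 carry 1
  final carry 1

0x1057712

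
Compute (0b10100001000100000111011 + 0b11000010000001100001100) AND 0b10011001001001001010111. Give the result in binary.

0b1000001001000111

Add column by column in base 2, right to left:
  1+0 = 1
  1+0 = 1
  0+1 = 1
  1+1 = 0 carry 1
  1+0+1 = 0 carry 1
  1+0+1 = 0 carry 1
  0+0+1 = 1
  0+0 = 0
  0+1 = 1
  0+1 = 1
  0+0 = 0
  1+0 = 1
  0+0 = 0
  0+0 = 0
  0+0 = 0
  1+0 = 1
  0+1 = 1
  0+0 = 0
  0+0 = 0
  0+0 = 0
  1+0 = 1
  0+1 = 1
  1+1 = 0 carry 1
  final carry 1
Sum = 0b101100011000101101000111; now AND with 0b10011001001001001010111:
  101100011000101101000111
& 010011001001001001010111
= 000000001000001001000111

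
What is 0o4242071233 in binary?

0b100010100010000111001010011011

Each octal digit is 3 bits: 4=100 2=010 4=100 2=010 0=000 7=111 1=001 2=010 3=011 3=011.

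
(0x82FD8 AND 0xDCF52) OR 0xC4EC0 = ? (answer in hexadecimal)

0x82FD8 AND 0xDCF52 = 0x80F50.
Then OR with 0xC4EC0.

0xC4FD0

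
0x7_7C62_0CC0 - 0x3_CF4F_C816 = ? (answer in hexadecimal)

0x3AD1244AA

Subtract column by column in base 16:
  0-6 → A (borrow)
  C-1-1 → A
  C-8 → 4
  0-C → 4 (borrow)
  2-F-1 → 2 (borrow)
  6-4-1 → 1
  C-F → D (borrow)
  7-C-1 → A (borrow)
  7-3-1 → 3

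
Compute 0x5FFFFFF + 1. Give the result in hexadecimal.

0x6000000

The trailing 6 digits are F (max in base 16), so adding 1 cascades: they roll to 0 and the next digit up increments.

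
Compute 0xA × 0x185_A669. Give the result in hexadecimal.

Multiply each base-16 digit by 10, carrying:
  9×10 = 90 → write A carry 5
  6×10+5 = 65 → write 1 carry 4
  6×10+4 = 64 → write 0 carry 4
  A×10+4 = 104 → write 8 carry 6
  5×10+6 = 56 → write 8 carry 3
  8×10+3 = 83 → write 3 carry 5
  1×10+5 = 15 → write F

0xF38801A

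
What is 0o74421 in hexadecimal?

Each octal digit is 3 bits: 7=111 4=100 4=100 2=010 1=001.
Group the bits into nibbles: 0111 1001 0001 0001 → 7911.

0x7911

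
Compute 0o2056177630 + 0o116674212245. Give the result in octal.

0o120752412075

Add column by column in base 8, right to left:
  0+5 = 5
  3+4 = 7
  6+2 = 0 carry 1
  7+2+1 = 2 carry 1
  7+1+1 = 1 carry 1
  1+2+1 = 4
  6+4 = 2 carry 1
  5+7+1 = 5 carry 1
  0+6+1 = 7
  2+6 = 0 carry 1
  0+1+1 = 2
  0+1 = 1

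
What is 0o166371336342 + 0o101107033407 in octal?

0o267500371751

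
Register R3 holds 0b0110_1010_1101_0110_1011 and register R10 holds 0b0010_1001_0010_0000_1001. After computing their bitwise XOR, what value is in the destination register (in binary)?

XOR bit by bit (1 where the bits differ):
  01101010110101101011
^ 00101001001000001001
= 01000011111101100010

0b01000011111101100010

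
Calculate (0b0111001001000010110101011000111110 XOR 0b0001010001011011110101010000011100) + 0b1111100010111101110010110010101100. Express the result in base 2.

0b10101111011010110110010111011001110

First 0b0111001001000010110101011000111110 XOR 0b0001010001011011110101010000011100 = 0b0110011000011001000000001000100010.
Add column by column in base 2, right to left:
  0+0 = 0
  1+0 = 1
  0+1 = 1
  0+1 = 1
  0+0 = 0
  1+1 = 0 carry 1
  0+0+1 = 1
  0+1 = 1
  0+0 = 0
  1+0 = 1
  0+1 = 1
  0+1 = 1
  0+0 = 0
  0+1 = 1
  0+0 = 0
  0+0 = 0
  0+1 = 1
  0+1 = 1
  1+1 = 0 carry 1
  0+0+1 = 1
  0+1 = 1
  1+1 = 0 carry 1
  1+1+1 = 1 carry 1
  0+1+1 = 0 carry 1
  0+0+1 = 1
  0+1 = 1
  0+0 = 0
  1+0 = 1
  1+0 = 1
  0+1 = 1
  0+1 = 1
  1+1 = 0 carry 1
  1+1+1 = 1 carry 1
  0+1+1 = 0 carry 1
  final carry 1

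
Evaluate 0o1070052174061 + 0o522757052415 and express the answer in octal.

Add column by column in base 8, right to left:
  1+5 = 6
  6+1 = 7
  0+4 = 4
  4+2 = 6
  7+5 = 4 carry 1
  1+0+1 = 2
  2+7 = 1 carry 1
  5+5+1 = 3 carry 1
  0+7+1 = 0 carry 1
  0+2+1 = 3
  7+2 = 1 carry 1
  0+5+1 = 6
  1+0 = 1

0o1613031246476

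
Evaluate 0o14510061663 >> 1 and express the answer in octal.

0o6244030731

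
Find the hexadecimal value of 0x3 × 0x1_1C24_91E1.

Multiply each base-16 digit by 3, carrying:
  1×3 = 3 → write 3
  E×3 = 42 → write A carry 2
  1×3+2 = 5 → write 5
  9×3 = 27 → write B carry 1
  4×3+1 = 13 → write D
  2×3 = 6 → write 6
  C×3 = 36 → write 4 carry 2
  1×3+2 = 5 → write 5
  1×3 = 3 → write 3

0x3546DB5A3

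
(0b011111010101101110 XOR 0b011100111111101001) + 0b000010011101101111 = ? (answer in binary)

0b110000111110110

First 0b011111010101101110 XOR 0b011100111111101001 = 0b000011101010000111.
Add column by column in base 2, right to left:
  1+1 = 0 carry 1
  1+1+1 = 1 carry 1
  1+1+1 = 1 carry 1
  0+1+1 = 0 carry 1
  0+0+1 = 1
  0+1 = 1
  0+1 = 1
  1+0 = 1
  0+1 = 1
  1+1 = 0 carry 1
  0+1+1 = 0 carry 1
  1+0+1 = 0 carry 1
  1+0+1 = 0 carry 1
  1+1+1 = 1 carry 1
  final carry 1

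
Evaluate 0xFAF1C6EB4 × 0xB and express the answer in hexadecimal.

Multiply each base-16 digit by 11, carrying:
  4×11 = 44 → write C carry 2
  B×11+2 = 123 → write B carry 7
  E×11+7 = 161 → write 1 carry 10
  6×11+10 = 76 → write C carry 4
  C×11+4 = 136 → write 8 carry 8
  1×11+8 = 19 → write 3 carry 1
  F×11+1 = 166 → write 6 carry 10
  A×11+10 = 120 → write 8 carry 7
  F×11+7 = 172 → write C carry 10
  remaining carry: A

0xAC8638C1BC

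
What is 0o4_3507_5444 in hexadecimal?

0x4747B24

Each octal digit is 3 bits: 4=100 3=011 5=101 0=000 7=111 5=101 4=100 4=100 4=100.
Group the bits into nibbles: 0100 0111 0100 0111 1011 0010 0100 → 4747B24.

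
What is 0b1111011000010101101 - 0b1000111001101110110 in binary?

Subtract column by column in base 2:
  1-0 → 1
  0-1 → 1 (borrow)
  1-1-1 → 1 (borrow)
  1-0-1 → 0
  0-1 → 1 (borrow)
  1-1-1 → 1 (borrow)
  0-1-1 → 0 (borrow)
  1-0-1 → 0
  0-1 → 1 (borrow)
  0-1-1 → 0 (borrow)
  0-0-1 → 1 (borrow)
  0-0-1 → 1 (borrow)
  1-1-1 → 1 (borrow)
  1-1-1 → 1 (borrow)
  0-1-1 → 0 (borrow)
  1-0-1 → 0
  1-0 → 1
  1-0 → 1
  1-1 → 0

0b110011110100110111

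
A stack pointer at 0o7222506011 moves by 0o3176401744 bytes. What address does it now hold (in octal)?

0o12421107755

Add column by column in base 8, right to left:
  1+4 = 5
  1+4 = 5
  0+7 = 7
  6+1 = 7
  0+0 = 0
  5+4 = 1 carry 1
  2+6+1 = 1 carry 1
  2+7+1 = 2 carry 1
  2+1+1 = 4
  7+3 = 2 carry 1
  final carry 1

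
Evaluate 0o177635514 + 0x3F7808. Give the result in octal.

0o217531524

0x3F7808 = 0o17674010 in octal.
Add column by column in base 8, right to left:
  4+0 = 4
  1+1 = 2
  5+0 = 5
  5+4 = 1 carry 1
  3+7+1 = 3 carry 1
  6+6+1 = 5 carry 1
  7+7+1 = 7 carry 1
  7+1+1 = 1 carry 1
  1+0+1 = 2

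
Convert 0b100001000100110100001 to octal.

0o4104641

Group the bits in threes: 100 001 000 100 110 100 001 → 4104641.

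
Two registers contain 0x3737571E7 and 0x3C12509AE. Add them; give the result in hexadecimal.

0x7349A7B95

Add column by column in base 16, right to left:
  7+E = 5 carry 1
  E+A+1 = 9 carry 1
  1+9+1 = B
  7+0 = 7
  5+5 = A
  7+2 = 9
  3+1 = 4
  7+C = 3 carry 1
  3+3+1 = 7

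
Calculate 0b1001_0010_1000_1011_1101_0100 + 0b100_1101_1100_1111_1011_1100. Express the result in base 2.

Add column by column in base 2, right to left:
  0+0 = 0
  0+0 = 0
  1+1 = 0 carry 1
  0+1+1 = 0 carry 1
  1+1+1 = 1 carry 1
  0+1+1 = 0 carry 1
  1+0+1 = 0 carry 1
  1+1+1 = 1 carry 1
  1+1+1 = 1 carry 1
  1+1+1 = 1 carry 1
  0+1+1 = 0 carry 1
  1+1+1 = 1 carry 1
  0+0+1 = 1
  0+0 = 0
  0+1 = 1
  1+1 = 0 carry 1
  0+1+1 = 0 carry 1
  1+0+1 = 0 carry 1
  0+1+1 = 0 carry 1
  0+1+1 = 0 carry 1
  1+0+1 = 0 carry 1
  0+0+1 = 1
  0+1 = 1
  1+0 = 1

0b111000000101101110010000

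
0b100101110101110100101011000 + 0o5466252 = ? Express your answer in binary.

0o5466252 = 0b101100110110010101010 in binary.
Add column by column in base 2, right to left:
  0+0 = 0
  0+1 = 1
  0+0 = 0
  1+1 = 0 carry 1
  1+0+1 = 0 carry 1
  0+1+1 = 0 carry 1
  1+0+1 = 0 carry 1
  0+1+1 = 0 carry 1
  1+0+1 = 0 carry 1
  0+0+1 = 1
  0+1 = 1
  1+1 = 0 carry 1
  0+0+1 = 1
  1+1 = 0 carry 1
  1+1+1 = 1 carry 1
  1+0+1 = 0 carry 1
  0+0+1 = 1
  1+1 = 0 carry 1
  0+1+1 = 0 carry 1
  1+0+1 = 0 carry 1
  1+1+1 = 1 carry 1
  1+0+1 = 0 carry 1
  0+0+1 = 1
  1+0 = 1
  0+0 = 0
  0+0 = 0
  1+0 = 1

0b100110100010101011000000010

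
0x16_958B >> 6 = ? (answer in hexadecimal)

6 bits is not a whole number of base-16 digits; in binary: 101101001010110001011 >> 6 = 101101001010110.

0x5A56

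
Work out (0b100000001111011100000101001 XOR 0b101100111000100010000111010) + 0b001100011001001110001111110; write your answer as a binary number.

First 0b100000001111011100000101001 XOR 0b101100111000100010000111010 = 0b001100110111111110000010011.
Add column by column in base 2, right to left:
  1+0 = 1
  1+1 = 0 carry 1
  0+1+1 = 0 carry 1
  0+1+1 = 0 carry 1
  1+1+1 = 1 carry 1
  0+1+1 = 0 carry 1
  0+1+1 = 0 carry 1
  0+0+1 = 1
  0+0 = 0
  0+0 = 0
  1+1 = 0 carry 1
  1+1+1 = 1 carry 1
  1+1+1 = 1 carry 1
  1+0+1 = 0 carry 1
  1+0+1 = 0 carry 1
  1+1+1 = 1 carry 1
  1+0+1 = 0 carry 1
  1+0+1 = 0 carry 1
  0+1+1 = 0 carry 1
  1+1+1 = 1 carry 1
  1+0+1 = 0 carry 1
  0+0+1 = 1
  0+0 = 0
  1+1 = 0 carry 1
  1+1+1 = 1 carry 1
  final carry 1

0b11001010001001100010010001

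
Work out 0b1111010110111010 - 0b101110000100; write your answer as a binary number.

Subtract column by column in base 2:
  0-0 → 0
  1-0 → 1
  0-1 → 1 (borrow)
  1-0-1 → 0
  1-0 → 1
  1-0 → 1
  0-0 → 0
  1-1 → 0
  1-1 → 0
  0-1 → 1 (borrow)
  1-0-1 → 0
  0-1 → 1 (borrow)
  1-0-1 → 0
  1-0 → 1
  1-0 → 1
  1-0 → 1

0b1110101000110110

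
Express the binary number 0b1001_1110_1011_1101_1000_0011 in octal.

0o47536603

Group the bits in threes: 100 111 101 011 110 110 000 011 → 47536603.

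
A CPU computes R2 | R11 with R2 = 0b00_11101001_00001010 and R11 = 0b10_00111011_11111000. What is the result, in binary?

OR bit by bit (1 where either bit is 1):
  001110100100001010
| 100011101111111000
= 101111101111111010

0b101111101111111010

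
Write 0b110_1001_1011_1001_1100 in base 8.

0o1515634

Group the bits in threes: 001 101 001 101 110 011 100 → 1515634.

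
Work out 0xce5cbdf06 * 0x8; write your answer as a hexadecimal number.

Multiply each base-16 digit by 8, carrying:
  6×8 = 48 → write 0 carry 3
  0×8+3 = 3 → write 3
  f×8 = 120 → write 8 carry 7
  d×8+7 = 111 → write f carry 6
  b×8+6 = 94 → write e carry 5
  c×8+5 = 101 → write 5 carry 6
  5×8+6 = 46 → write e carry 2
  e×8+2 = 114 → write 2 carry 7
  c×8+7 = 103 → write 7 carry 6
  remaining carry: 6

0x672e5ef830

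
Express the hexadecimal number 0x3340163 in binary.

0b11001101000000000101100011

Expand each hex digit to 4 bits: 3=0011 3=0011 4=0100 0=0000 1=0001 6=0110 3=0011.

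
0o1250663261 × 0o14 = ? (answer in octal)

0o17752150114

Multiply each base-8 digit by 12, carrying:
  1×12 = 12 → write 4 carry 1
  6×12+1 = 73 → write 1 carry 9
  2×12+9 = 33 → write 1 carry 4
  3×12+4 = 40 → write 0 carry 5
  6×12+5 = 77 → write 5 carry 9
  6×12+9 = 81 → write 1 carry 10
  0×12+10 = 10 → write 2 carry 1
  5×12+1 = 61 → write 5 carry 7
  2×12+7 = 31 → write 7 carry 3
  1×12+3 = 15 → write 7 carry 1
  remaining carry: 1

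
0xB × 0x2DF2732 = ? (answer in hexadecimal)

0x1F96AF26

Multiply each base-16 digit by 11, carrying:
  2×11 = 22 → write 6 carry 1
  3×11+1 = 34 → write 2 carry 2
  7×11+2 = 79 → write F carry 4
  2×11+4 = 26 → write A carry 1
  F×11+1 = 166 → write 6 carry 10
  D×11+10 = 153 → write 9 carry 9
  2×11+9 = 31 → write F carry 1
  remaining carry: 1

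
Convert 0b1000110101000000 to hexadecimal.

Group the bits into nibbles: 1000 1101 0100 0000 → 8D40.

0x8D40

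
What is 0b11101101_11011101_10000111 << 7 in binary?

Left shift by 7: append 7 zero bits.

0b1110110111011101100001110000000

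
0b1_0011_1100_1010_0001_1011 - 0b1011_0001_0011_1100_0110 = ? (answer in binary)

Subtract column by column in base 2:
  1-0 → 1
  1-1 → 0
  0-1 → 1 (borrow)
  1-0-1 → 0
  1-0 → 1
  0-0 → 0
  0-1 → 1 (borrow)
  0-1-1 → 0 (borrow)
  0-1-1 → 0 (borrow)
  1-1-1 → 1 (borrow)
  0-0-1 → 1 (borrow)
  1-0-1 → 0
  0-1 → 1 (borrow)
  0-0-1 → 1 (borrow)
  1-0-1 → 0
  1-0 → 1
  1-1 → 0
  1-1 → 0
  0-0 → 0
  0-1 → 1 (borrow)
  1-0-1 → 0

0b10001011011001010101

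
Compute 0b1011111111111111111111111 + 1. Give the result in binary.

The trailing 23 digits are 1 (max in base 2), so adding 1 cascades: they roll to 0 and the next digit up increments.

0b1100000000000000000000000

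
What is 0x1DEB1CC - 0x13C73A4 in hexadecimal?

0xA23E28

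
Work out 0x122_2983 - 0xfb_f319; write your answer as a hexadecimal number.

0x26366a

Subtract column by column in base 16:
  3-9 → a (borrow)
  8-1-1 → 6
  9-3 → 6
  2-f → 3 (borrow)
  2-b-1 → 6 (borrow)
  2-f-1 → 2 (borrow)
  1-0-1 → 0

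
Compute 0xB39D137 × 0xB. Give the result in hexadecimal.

Multiply each base-16 digit by 11, carrying:
  7×11 = 77 → write D carry 4
  3×11+4 = 37 → write 5 carry 2
  1×11+2 = 13 → write D
  D×11 = 143 → write F carry 8
  9×11+8 = 107 → write B carry 6
  3×11+6 = 39 → write 7 carry 2
  B×11+2 = 123 → write B carry 7
  remaining carry: 7

0x7B7BFD5D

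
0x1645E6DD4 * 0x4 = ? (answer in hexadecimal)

0x59179B750

Multiply each base-16 digit by 4, carrying:
  4×4 = 16 → write 0 carry 1
  D×4+1 = 53 → write 5 carry 3
  D×4+3 = 55 → write 7 carry 3
  6×4+3 = 27 → write B carry 1
  E×4+1 = 57 → write 9 carry 3
  5×4+3 = 23 → write 7 carry 1
  4×4+1 = 17 → write 1 carry 1
  6×4+1 = 25 → write 9 carry 1
  1×4+1 = 5 → write 5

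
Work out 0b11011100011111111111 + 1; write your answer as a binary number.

The trailing 11 digits are 1 (max in base 2), so adding 1 cascades: they roll to 0 and the next digit up increments.

0b11011100100000000000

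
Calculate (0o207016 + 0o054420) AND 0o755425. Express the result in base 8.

0o241424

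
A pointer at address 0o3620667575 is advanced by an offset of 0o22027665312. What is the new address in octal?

Add column by column in base 8, right to left:
  5+2 = 7
  7+1 = 0 carry 1
  5+3+1 = 1 carry 1
  7+5+1 = 5 carry 1
  6+6+1 = 5 carry 1
  6+6+1 = 5 carry 1
  0+7+1 = 0 carry 1
  2+2+1 = 5
  6+0 = 6
  3+2 = 5
  0+2 = 2

0o25650555107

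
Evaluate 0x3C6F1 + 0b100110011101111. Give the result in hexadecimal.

0x413E0

0b100110011101111 = 0x4CEF in hexadecimal.
Add column by column in base 16, right to left:
  1+F = 0 carry 1
  F+E+1 = E carry 1
  6+C+1 = 3 carry 1
  C+4+1 = 1 carry 1
  3+0+1 = 4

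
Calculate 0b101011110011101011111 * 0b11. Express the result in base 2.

Multiply each base-2 digit by 3, carrying:
  1×3 = 3 → write 1 carry 1
  1×3+1 = 4 → write 0 carry 2
  1×3+2 = 5 → write 1 carry 2
  1×3+2 = 5 → write 1 carry 2
  1×3+2 = 5 → write 1 carry 2
  0×3+2 = 2 → write 0 carry 1
  1×3+1 = 4 → write 0 carry 2
  0×3+2 = 2 → write 0 carry 1
  1×3+1 = 4 → write 0 carry 2
  1×3+2 = 5 → write 1 carry 2
  1×3+2 = 5 → write 1 carry 2
  0×3+2 = 2 → write 0 carry 1
  0×3+1 = 1 → write 1
  1×3 = 3 → write 1 carry 1
  1×3+1 = 4 → write 0 carry 2
  1×3+2 = 5 → write 1 carry 2
  1×3+2 = 5 → write 1 carry 2
  0×3+2 = 2 → write 0 carry 1
  1×3+1 = 4 → write 0 carry 2
  0×3+2 = 2 → write 0 carry 1
  1×3+1 = 4 → write 0 carry 2
  remaining carry: 10

0b10000011011011000011101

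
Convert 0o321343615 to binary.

Each octal digit is 3 bits: 3=011 2=010 1=001 3=011 4=100 3=011 6=110 1=001 5=101.

0b11010001011100011110001101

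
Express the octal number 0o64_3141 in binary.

Each octal digit is 3 bits: 6=110 4=100 3=011 1=001 4=100 1=001.

0b110100011001100001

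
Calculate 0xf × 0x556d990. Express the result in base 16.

Multiply each base-16 digit by 15, carrying:
  0×15 = 0 → write 0
  9×15 = 135 → write 7 carry 8
  9×15+8 = 143 → write f carry 8
  d×15+8 = 203 → write b carry 12
  6×15+12 = 102 → write 6 carry 6
  5×15+6 = 81 → write 1 carry 5
  5×15+5 = 80 → write 0 carry 5
  remaining carry: 5

0x5016bf70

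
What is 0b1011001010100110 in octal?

Group the bits in threes: 001 011 001 010 100 110 → 131246.

0o131246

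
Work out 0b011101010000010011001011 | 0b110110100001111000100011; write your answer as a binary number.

OR bit by bit (1 where either bit is 1):
  011101010000010011001011
| 110110100001111000100011
= 111111110001111011101011

0b111111110001111011101011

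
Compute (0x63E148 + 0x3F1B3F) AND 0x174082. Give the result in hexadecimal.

0x24082

Add column by column in base 16, right to left:
  8+F = 7 carry 1
  4+3+1 = 8
  1+B = C
  E+1 = F
  3+F = 2 carry 1
  6+3+1 = A
Sum = 0xA2FC87; now AND with 0x174082:
  A&1=0, 2&7=2, F&4=4, C&0=0, 8&8=8, 7&2=2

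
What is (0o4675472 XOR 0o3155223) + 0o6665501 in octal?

0o16606352

First 0o4675472 XOR 0o3155223 = 0o7720651.
Add column by column in base 8, right to left:
  1+1 = 2
  5+0 = 5
  6+5 = 3 carry 1
  0+5+1 = 6
  2+6 = 0 carry 1
  7+6+1 = 6 carry 1
  7+6+1 = 6 carry 1
  final carry 1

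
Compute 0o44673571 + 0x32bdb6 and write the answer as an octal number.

0x32bdb6 = 0o14536666 in octal.
Add column by column in base 8, right to left:
  1+6 = 7
  7+6 = 5 carry 1
  5+6+1 = 4 carry 1
  3+6+1 = 2 carry 1
  7+3+1 = 3 carry 1
  6+5+1 = 4 carry 1
  4+4+1 = 1 carry 1
  4+1+1 = 6

0o61432457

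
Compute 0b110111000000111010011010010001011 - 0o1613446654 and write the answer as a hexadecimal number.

0x1a9eee6df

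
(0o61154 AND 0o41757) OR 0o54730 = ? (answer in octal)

0o55774

0o61154 AND 0o41757 = 0o41154.
Then OR with 0o54730.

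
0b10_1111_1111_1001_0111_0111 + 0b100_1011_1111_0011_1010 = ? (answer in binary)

0b1101001011100010110001

Add column by column in base 2, right to left:
  1+0 = 1
  1+1 = 0 carry 1
  1+0+1 = 0 carry 1
  0+1+1 = 0 carry 1
  1+1+1 = 1 carry 1
  1+1+1 = 1 carry 1
  1+0+1 = 0 carry 1
  0+0+1 = 1
  1+1 = 0 carry 1
  0+1+1 = 0 carry 1
  0+1+1 = 0 carry 1
  1+1+1 = 1 carry 1
  1+1+1 = 1 carry 1
  1+1+1 = 1 carry 1
  1+0+1 = 0 carry 1
  1+1+1 = 1 carry 1
  1+0+1 = 0 carry 1
  1+0+1 = 0 carry 1
  1+1+1 = 1 carry 1
  1+0+1 = 0 carry 1
  0+0+1 = 1
  1+0 = 1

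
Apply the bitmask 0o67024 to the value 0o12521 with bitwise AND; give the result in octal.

AND each oct digit independently (no carries):
  1&6=0, 2&7=2, 5&0=0, 2&2=2, 1&4=0

0o02020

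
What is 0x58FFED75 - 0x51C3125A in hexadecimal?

Subtract column by column in base 16:
  5-A → B (borrow)
  7-5-1 → 1
  D-2 → B
  E-1 → D
  F-3 → C
  F-C → 3
  8-1 → 7
  5-5 → 0

0x73CDB1B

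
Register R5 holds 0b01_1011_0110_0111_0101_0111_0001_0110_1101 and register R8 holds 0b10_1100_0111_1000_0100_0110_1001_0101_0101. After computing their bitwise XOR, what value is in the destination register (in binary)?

0b1101110001111100010001100000111000

XOR bit by bit (1 where the bits differ):
  0110110110011101010111000101101101
^ 1011000111100001000110100101010101
= 1101110001111100010001100000111000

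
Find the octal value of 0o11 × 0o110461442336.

Multiply each base-8 digit by 9, carrying:
  6×9 = 54 → write 6 carry 6
  3×9+6 = 33 → write 1 carry 4
  3×9+4 = 31 → write 7 carry 3
  2×9+3 = 21 → write 5 carry 2
  4×9+2 = 38 → write 6 carry 4
  4×9+4 = 40 → write 0 carry 5
  1×9+5 = 14 → write 6 carry 1
  6×9+1 = 55 → write 7 carry 6
  4×9+6 = 42 → write 2 carry 5
  0×9+5 = 5 → write 5
  1×9 = 9 → write 1 carry 1
  1×9+1 = 10 → write 2 carry 1
  remaining carry: 1

0o1215276065716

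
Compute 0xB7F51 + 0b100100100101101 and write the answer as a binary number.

0xB7F51 = 0b10110111111101010001 in binary.
Add column by column in base 2, right to left:
  1+1 = 0 carry 1
  0+0+1 = 1
  0+1 = 1
  0+1 = 1
  1+0 = 1
  0+1 = 1
  1+0 = 1
  0+0 = 0
  1+1 = 0 carry 1
  1+0+1 = 0 carry 1
  1+0+1 = 0 carry 1
  1+1+1 = 1 carry 1
  1+0+1 = 0 carry 1
  1+0+1 = 0 carry 1
  1+1+1 = 1 carry 1
  0+0+1 = 1
  1+0 = 1
  1+0 = 1
  0+0 = 0
  1+0 = 1

0b10111100100001111110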